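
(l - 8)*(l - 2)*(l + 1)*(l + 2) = l^4 - 7*l^3 - 12*l^2 + 28*l + 32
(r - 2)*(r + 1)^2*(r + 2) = r^4 + 2*r^3 - 3*r^2 - 8*r - 4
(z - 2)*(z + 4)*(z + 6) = z^3 + 8*z^2 + 4*z - 48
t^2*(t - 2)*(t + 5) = t^4 + 3*t^3 - 10*t^2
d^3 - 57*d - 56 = (d - 8)*(d + 1)*(d + 7)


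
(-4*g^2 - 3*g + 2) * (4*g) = -16*g^3 - 12*g^2 + 8*g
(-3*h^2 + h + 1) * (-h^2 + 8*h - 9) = 3*h^4 - 25*h^3 + 34*h^2 - h - 9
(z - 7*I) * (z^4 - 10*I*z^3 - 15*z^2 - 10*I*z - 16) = z^5 - 17*I*z^4 - 85*z^3 + 95*I*z^2 - 86*z + 112*I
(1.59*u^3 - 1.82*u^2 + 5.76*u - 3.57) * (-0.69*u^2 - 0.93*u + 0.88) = -1.0971*u^5 - 0.2229*u^4 - 0.8826*u^3 - 4.4951*u^2 + 8.3889*u - 3.1416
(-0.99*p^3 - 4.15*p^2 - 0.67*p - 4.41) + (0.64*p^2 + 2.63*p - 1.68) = -0.99*p^3 - 3.51*p^2 + 1.96*p - 6.09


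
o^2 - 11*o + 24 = (o - 8)*(o - 3)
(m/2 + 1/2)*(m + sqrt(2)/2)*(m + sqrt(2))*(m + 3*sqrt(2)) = m^4/2 + m^3/2 + 9*sqrt(2)*m^3/4 + 9*sqrt(2)*m^2/4 + 5*m^2 + 3*sqrt(2)*m/2 + 5*m + 3*sqrt(2)/2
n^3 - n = n*(n - 1)*(n + 1)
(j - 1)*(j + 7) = j^2 + 6*j - 7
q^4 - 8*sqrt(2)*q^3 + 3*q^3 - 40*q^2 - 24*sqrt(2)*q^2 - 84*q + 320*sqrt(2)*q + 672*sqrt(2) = (q - 6)*(q + 2)*(q + 7)*(q - 8*sqrt(2))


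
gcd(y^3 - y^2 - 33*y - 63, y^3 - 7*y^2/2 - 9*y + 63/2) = y + 3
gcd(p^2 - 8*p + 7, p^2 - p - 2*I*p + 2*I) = p - 1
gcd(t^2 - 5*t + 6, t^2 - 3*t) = t - 3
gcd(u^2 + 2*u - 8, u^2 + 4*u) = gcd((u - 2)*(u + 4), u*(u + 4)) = u + 4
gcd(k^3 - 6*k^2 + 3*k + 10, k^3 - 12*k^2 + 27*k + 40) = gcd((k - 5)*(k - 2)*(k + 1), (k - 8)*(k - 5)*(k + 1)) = k^2 - 4*k - 5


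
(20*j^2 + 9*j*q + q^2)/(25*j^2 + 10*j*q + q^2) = (4*j + q)/(5*j + q)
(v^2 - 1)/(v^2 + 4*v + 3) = (v - 1)/(v + 3)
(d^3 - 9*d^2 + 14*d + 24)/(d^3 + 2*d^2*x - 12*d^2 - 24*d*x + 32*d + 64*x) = (d^2 - 5*d - 6)/(d^2 + 2*d*x - 8*d - 16*x)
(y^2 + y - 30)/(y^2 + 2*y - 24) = (y - 5)/(y - 4)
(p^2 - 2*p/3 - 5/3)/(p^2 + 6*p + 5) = (p - 5/3)/(p + 5)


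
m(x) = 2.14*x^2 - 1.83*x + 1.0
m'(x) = 4.28*x - 1.83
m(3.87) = 25.97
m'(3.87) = 14.73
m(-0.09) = 1.18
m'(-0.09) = -2.22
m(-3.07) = 26.79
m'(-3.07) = -14.97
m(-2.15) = 14.83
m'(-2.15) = -11.03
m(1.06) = 1.46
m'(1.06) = 2.71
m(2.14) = 6.88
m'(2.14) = 7.33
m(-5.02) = 64.12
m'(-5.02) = -23.32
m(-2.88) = 24.02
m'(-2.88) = -14.16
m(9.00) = 157.87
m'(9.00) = 36.69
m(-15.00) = 509.95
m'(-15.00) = -66.03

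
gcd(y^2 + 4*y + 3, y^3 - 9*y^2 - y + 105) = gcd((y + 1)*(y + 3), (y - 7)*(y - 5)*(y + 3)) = y + 3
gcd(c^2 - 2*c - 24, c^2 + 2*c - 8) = c + 4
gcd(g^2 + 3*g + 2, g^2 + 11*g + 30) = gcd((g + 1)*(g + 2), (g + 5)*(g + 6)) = 1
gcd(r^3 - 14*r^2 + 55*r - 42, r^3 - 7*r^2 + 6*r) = r^2 - 7*r + 6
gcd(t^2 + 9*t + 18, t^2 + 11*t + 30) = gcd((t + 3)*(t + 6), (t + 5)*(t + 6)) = t + 6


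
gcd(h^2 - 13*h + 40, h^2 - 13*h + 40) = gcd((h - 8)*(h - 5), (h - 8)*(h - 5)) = h^2 - 13*h + 40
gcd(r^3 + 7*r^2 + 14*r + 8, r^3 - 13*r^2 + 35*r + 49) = r + 1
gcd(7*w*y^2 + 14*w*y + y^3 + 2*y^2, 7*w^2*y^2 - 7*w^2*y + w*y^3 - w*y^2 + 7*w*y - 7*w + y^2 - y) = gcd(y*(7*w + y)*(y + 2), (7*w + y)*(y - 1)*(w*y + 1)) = 7*w + y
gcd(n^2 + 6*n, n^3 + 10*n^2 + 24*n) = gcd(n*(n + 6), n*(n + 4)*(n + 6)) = n^2 + 6*n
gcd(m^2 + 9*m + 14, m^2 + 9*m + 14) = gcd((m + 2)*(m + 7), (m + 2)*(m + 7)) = m^2 + 9*m + 14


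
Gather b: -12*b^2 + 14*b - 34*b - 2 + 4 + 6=-12*b^2 - 20*b + 8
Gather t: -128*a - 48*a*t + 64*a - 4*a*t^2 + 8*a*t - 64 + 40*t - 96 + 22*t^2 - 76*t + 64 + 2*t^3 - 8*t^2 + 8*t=-64*a + 2*t^3 + t^2*(14 - 4*a) + t*(-40*a - 28) - 96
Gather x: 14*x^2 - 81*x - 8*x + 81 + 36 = 14*x^2 - 89*x + 117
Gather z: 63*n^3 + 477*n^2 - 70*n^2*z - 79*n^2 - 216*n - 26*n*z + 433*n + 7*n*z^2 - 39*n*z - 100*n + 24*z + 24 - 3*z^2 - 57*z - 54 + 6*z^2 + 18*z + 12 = 63*n^3 + 398*n^2 + 117*n + z^2*(7*n + 3) + z*(-70*n^2 - 65*n - 15) - 18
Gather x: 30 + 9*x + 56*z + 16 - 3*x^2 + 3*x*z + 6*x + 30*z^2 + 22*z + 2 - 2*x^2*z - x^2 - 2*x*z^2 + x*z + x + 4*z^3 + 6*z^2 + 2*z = x^2*(-2*z - 4) + x*(-2*z^2 + 4*z + 16) + 4*z^3 + 36*z^2 + 80*z + 48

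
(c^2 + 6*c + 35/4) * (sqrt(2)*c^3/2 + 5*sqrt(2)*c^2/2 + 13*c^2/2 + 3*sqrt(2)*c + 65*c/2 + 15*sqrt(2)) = sqrt(2)*c^5/2 + 13*c^4/2 + 11*sqrt(2)*c^4/2 + 179*sqrt(2)*c^3/8 + 143*c^3/2 + 439*sqrt(2)*c^2/8 + 2015*c^2/8 + 465*sqrt(2)*c/4 + 2275*c/8 + 525*sqrt(2)/4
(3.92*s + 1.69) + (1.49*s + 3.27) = 5.41*s + 4.96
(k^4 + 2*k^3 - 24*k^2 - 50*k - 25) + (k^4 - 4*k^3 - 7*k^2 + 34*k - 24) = 2*k^4 - 2*k^3 - 31*k^2 - 16*k - 49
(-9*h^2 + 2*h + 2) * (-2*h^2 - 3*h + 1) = 18*h^4 + 23*h^3 - 19*h^2 - 4*h + 2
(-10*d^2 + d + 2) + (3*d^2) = -7*d^2 + d + 2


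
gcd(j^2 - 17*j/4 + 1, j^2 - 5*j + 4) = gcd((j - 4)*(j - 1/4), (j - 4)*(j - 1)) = j - 4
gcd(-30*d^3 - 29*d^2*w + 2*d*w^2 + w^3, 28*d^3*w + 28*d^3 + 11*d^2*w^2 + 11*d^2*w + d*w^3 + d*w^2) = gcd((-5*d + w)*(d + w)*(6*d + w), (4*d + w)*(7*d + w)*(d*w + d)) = 1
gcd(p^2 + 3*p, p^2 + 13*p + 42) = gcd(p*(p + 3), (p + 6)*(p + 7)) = 1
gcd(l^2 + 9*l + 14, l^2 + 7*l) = l + 7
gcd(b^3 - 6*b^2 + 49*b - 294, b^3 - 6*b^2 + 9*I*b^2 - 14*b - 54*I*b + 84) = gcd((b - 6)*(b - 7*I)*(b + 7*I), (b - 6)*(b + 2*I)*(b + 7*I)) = b^2 + b*(-6 + 7*I) - 42*I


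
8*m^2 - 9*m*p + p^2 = (-8*m + p)*(-m + p)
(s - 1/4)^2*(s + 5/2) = s^3 + 2*s^2 - 19*s/16 + 5/32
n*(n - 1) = n^2 - n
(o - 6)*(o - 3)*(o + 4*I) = o^3 - 9*o^2 + 4*I*o^2 + 18*o - 36*I*o + 72*I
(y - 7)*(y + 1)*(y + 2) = y^3 - 4*y^2 - 19*y - 14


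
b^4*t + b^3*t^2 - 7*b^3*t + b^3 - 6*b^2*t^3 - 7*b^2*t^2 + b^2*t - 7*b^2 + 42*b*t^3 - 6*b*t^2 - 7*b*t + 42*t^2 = (b - 7)*(b - 2*t)*(b + 3*t)*(b*t + 1)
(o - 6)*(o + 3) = o^2 - 3*o - 18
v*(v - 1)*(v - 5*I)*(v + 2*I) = v^4 - v^3 - 3*I*v^3 + 10*v^2 + 3*I*v^2 - 10*v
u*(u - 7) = u^2 - 7*u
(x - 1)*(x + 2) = x^2 + x - 2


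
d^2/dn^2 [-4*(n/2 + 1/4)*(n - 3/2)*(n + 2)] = -12*n - 4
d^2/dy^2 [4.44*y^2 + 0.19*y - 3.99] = 8.88000000000000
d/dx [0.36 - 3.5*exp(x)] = -3.5*exp(x)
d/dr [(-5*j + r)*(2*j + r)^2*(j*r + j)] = j*(2*j + r)*(-(2*j + r)*(5*j - r) + (2*j + r)*(r + 1) - 2*(5*j - r)*(r + 1))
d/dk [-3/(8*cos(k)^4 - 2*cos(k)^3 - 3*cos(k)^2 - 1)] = 6*(-16*cos(k)^2 + 3*cos(k) + 3)*sin(k)*cos(k)/(-8*cos(k)^4 + 2*cos(k)^3 + 3*cos(k)^2 + 1)^2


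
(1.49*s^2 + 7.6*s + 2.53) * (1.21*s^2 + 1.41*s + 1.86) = 1.8029*s^4 + 11.2969*s^3 + 16.5487*s^2 + 17.7033*s + 4.7058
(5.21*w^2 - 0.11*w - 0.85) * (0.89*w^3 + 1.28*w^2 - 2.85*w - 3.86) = 4.6369*w^5 + 6.5709*w^4 - 15.7458*w^3 - 20.8851*w^2 + 2.8471*w + 3.281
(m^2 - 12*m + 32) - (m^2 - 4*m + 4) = 28 - 8*m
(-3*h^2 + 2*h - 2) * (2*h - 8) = -6*h^3 + 28*h^2 - 20*h + 16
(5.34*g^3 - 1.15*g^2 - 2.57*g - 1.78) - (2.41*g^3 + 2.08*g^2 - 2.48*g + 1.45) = 2.93*g^3 - 3.23*g^2 - 0.0899999999999999*g - 3.23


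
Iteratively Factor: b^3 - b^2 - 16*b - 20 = (b + 2)*(b^2 - 3*b - 10) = (b + 2)^2*(b - 5)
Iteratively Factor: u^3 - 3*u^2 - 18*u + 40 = (u - 2)*(u^2 - u - 20) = (u - 2)*(u + 4)*(u - 5)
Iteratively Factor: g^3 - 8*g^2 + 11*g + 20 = (g + 1)*(g^2 - 9*g + 20) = (g - 5)*(g + 1)*(g - 4)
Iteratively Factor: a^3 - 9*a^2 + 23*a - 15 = (a - 3)*(a^2 - 6*a + 5) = (a - 5)*(a - 3)*(a - 1)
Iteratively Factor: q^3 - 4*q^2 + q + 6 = (q - 2)*(q^2 - 2*q - 3) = (q - 2)*(q + 1)*(q - 3)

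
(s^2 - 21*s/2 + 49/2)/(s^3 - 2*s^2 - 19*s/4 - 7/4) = 2*(s - 7)/(2*s^2 + 3*s + 1)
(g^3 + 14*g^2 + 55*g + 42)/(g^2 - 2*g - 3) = (g^2 + 13*g + 42)/(g - 3)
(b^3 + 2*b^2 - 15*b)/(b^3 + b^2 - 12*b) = (b + 5)/(b + 4)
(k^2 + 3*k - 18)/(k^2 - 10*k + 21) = (k + 6)/(k - 7)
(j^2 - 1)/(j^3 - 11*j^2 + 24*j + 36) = (j - 1)/(j^2 - 12*j + 36)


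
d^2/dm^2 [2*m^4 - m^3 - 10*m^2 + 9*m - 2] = 24*m^2 - 6*m - 20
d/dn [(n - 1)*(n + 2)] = 2*n + 1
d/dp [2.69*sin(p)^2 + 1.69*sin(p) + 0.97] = (5.38*sin(p) + 1.69)*cos(p)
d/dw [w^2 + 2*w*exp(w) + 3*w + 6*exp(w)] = 2*w*exp(w) + 2*w + 8*exp(w) + 3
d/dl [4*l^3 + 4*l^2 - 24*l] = 12*l^2 + 8*l - 24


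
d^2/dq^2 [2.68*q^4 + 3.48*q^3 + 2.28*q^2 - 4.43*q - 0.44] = 32.16*q^2 + 20.88*q + 4.56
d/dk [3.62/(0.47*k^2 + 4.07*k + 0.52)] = (-3.4028*k - 14.7334)/(0.47*k^2 + 4.07*k + 0.52)^2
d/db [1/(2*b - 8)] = -1/(2*(b - 4)^2)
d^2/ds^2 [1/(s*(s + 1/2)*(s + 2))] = 4*(24*s^4 + 80*s^3 + 87*s^2 + 30*s + 4)/(s^3*(8*s^6 + 60*s^5 + 174*s^4 + 245*s^3 + 174*s^2 + 60*s + 8))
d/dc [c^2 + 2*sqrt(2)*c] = 2*c + 2*sqrt(2)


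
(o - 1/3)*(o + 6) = o^2 + 17*o/3 - 2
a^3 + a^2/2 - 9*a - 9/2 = (a - 3)*(a + 1/2)*(a + 3)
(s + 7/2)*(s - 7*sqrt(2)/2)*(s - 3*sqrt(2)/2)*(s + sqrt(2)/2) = s^4 - 9*sqrt(2)*s^3/2 + 7*s^3/2 - 63*sqrt(2)*s^2/4 + 11*s^2/2 + 21*sqrt(2)*s/4 + 77*s/4 + 147*sqrt(2)/8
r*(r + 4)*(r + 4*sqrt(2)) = r^3 + 4*r^2 + 4*sqrt(2)*r^2 + 16*sqrt(2)*r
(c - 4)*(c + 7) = c^2 + 3*c - 28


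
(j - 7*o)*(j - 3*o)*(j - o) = j^3 - 11*j^2*o + 31*j*o^2 - 21*o^3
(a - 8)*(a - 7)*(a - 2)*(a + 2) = a^4 - 15*a^3 + 52*a^2 + 60*a - 224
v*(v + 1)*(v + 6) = v^3 + 7*v^2 + 6*v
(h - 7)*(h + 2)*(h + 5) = h^3 - 39*h - 70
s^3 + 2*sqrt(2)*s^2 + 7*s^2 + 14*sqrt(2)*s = s*(s + 7)*(s + 2*sqrt(2))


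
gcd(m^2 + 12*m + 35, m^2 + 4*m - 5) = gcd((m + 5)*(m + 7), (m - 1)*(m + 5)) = m + 5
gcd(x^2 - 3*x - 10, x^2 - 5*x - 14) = x + 2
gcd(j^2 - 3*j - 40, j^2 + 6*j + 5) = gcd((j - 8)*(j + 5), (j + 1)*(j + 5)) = j + 5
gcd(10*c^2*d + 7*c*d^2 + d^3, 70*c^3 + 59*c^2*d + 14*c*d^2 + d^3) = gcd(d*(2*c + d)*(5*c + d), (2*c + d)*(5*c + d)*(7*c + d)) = 10*c^2 + 7*c*d + d^2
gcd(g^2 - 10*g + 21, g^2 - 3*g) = g - 3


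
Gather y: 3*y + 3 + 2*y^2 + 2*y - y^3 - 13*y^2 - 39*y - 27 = -y^3 - 11*y^2 - 34*y - 24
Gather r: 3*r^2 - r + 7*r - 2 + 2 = 3*r^2 + 6*r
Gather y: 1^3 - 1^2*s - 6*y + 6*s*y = -s + y*(6*s - 6) + 1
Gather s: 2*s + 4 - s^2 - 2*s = 4 - s^2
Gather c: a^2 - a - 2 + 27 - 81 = a^2 - a - 56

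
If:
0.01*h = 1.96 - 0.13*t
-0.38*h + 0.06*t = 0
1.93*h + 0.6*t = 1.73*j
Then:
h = 2.35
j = 7.79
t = 14.90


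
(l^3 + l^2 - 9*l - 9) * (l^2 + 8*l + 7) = l^5 + 9*l^4 + 6*l^3 - 74*l^2 - 135*l - 63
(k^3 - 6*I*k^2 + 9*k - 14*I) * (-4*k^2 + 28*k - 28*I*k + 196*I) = -4*k^5 + 28*k^4 - 4*I*k^4 - 204*k^3 + 28*I*k^3 + 1428*k^2 - 196*I*k^2 - 392*k + 1372*I*k + 2744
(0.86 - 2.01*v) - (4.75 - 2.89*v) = 0.88*v - 3.89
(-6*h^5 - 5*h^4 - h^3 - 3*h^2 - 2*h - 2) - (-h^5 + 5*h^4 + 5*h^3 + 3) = -5*h^5 - 10*h^4 - 6*h^3 - 3*h^2 - 2*h - 5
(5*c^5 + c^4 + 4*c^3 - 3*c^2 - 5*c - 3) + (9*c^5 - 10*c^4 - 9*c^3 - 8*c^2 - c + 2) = 14*c^5 - 9*c^4 - 5*c^3 - 11*c^2 - 6*c - 1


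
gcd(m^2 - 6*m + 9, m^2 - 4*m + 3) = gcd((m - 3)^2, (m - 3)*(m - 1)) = m - 3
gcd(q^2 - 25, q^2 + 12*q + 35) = q + 5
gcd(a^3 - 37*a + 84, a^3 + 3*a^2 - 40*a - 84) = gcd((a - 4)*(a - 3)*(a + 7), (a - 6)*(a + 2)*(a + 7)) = a + 7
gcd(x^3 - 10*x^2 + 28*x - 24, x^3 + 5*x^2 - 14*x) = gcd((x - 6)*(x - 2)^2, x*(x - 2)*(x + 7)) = x - 2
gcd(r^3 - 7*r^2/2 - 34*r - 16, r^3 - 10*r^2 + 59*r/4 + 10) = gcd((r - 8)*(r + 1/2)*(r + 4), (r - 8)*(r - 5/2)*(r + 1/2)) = r^2 - 15*r/2 - 4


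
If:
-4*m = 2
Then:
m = -1/2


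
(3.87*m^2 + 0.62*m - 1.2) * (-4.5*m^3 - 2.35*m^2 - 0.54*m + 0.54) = -17.415*m^5 - 11.8845*m^4 + 1.8532*m^3 + 4.575*m^2 + 0.9828*m - 0.648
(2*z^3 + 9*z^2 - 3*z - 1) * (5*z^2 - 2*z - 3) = 10*z^5 + 41*z^4 - 39*z^3 - 26*z^2 + 11*z + 3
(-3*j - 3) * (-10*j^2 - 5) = 30*j^3 + 30*j^2 + 15*j + 15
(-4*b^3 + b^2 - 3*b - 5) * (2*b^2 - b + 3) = -8*b^5 + 6*b^4 - 19*b^3 - 4*b^2 - 4*b - 15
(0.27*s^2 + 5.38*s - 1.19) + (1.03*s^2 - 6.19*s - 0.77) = 1.3*s^2 - 0.81*s - 1.96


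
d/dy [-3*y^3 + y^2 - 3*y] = -9*y^2 + 2*y - 3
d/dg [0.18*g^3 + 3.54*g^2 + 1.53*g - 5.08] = 0.54*g^2 + 7.08*g + 1.53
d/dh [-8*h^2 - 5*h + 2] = -16*h - 5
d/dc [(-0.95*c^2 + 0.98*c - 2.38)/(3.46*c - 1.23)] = (-3.287*c^2 + 2.337*c + 7.0294)/(11.9716*c^2 - 8.5116*c + 1.5129)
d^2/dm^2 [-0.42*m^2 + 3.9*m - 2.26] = -0.840000000000000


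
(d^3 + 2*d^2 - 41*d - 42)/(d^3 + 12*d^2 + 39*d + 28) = (d - 6)/(d + 4)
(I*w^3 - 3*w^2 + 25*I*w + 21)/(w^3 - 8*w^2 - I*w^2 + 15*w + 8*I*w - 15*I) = (I*w^2 - 4*w + 21*I)/(w^2 - 8*w + 15)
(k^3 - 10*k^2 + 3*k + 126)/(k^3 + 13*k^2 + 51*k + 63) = (k^2 - 13*k + 42)/(k^2 + 10*k + 21)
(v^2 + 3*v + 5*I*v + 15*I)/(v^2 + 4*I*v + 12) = (v^2 + v*(3 + 5*I) + 15*I)/(v^2 + 4*I*v + 12)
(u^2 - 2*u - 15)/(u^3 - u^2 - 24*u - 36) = (u - 5)/(u^2 - 4*u - 12)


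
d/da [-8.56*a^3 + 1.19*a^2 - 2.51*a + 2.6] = -25.68*a^2 + 2.38*a - 2.51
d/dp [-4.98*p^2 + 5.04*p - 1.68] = 5.04 - 9.96*p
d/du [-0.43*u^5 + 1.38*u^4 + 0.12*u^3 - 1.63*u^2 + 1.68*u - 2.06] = -2.15*u^4 + 5.52*u^3 + 0.36*u^2 - 3.26*u + 1.68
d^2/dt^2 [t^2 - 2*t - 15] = 2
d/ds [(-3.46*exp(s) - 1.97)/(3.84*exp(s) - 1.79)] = 13.7582*exp(s)/(3.84*exp(s) - 1.79)^2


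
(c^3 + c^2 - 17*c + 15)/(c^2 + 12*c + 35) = (c^2 - 4*c + 3)/(c + 7)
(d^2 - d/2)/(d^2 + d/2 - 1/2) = d/(d + 1)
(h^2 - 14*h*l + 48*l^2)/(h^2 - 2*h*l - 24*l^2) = (h - 8*l)/(h + 4*l)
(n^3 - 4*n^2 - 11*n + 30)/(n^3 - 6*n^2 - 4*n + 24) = (n^2 - 2*n - 15)/(n^2 - 4*n - 12)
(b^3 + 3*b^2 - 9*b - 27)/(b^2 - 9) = b + 3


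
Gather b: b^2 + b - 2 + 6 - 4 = b^2 + b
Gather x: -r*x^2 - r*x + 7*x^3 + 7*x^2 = -r*x + 7*x^3 + x^2*(7 - r)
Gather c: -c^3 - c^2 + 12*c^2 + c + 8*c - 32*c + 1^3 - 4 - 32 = -c^3 + 11*c^2 - 23*c - 35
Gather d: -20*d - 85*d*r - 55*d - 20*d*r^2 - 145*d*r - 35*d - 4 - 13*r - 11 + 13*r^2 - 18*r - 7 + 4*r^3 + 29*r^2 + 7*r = d*(-20*r^2 - 230*r - 110) + 4*r^3 + 42*r^2 - 24*r - 22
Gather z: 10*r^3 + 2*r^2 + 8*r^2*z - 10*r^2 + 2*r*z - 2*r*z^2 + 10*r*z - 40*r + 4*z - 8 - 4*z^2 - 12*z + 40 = 10*r^3 - 8*r^2 - 40*r + z^2*(-2*r - 4) + z*(8*r^2 + 12*r - 8) + 32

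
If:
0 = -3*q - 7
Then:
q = -7/3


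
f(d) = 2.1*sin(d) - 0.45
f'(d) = 2.1*cos(d)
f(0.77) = 1.01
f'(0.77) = 1.51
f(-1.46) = -2.54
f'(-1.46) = 0.23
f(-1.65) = -2.54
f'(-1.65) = -0.17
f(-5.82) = 0.49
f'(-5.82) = 1.88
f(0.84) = 1.11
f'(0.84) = 1.40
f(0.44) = 0.44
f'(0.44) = 1.90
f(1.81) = 1.59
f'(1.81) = -0.50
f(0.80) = 1.06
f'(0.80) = 1.46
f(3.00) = -0.15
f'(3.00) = -2.08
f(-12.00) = 0.68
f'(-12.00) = 1.77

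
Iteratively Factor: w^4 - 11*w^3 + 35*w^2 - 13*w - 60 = (w - 3)*(w^3 - 8*w^2 + 11*w + 20) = (w - 5)*(w - 3)*(w^2 - 3*w - 4) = (w - 5)*(w - 3)*(w + 1)*(w - 4)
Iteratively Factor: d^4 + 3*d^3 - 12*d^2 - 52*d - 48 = (d + 2)*(d^3 + d^2 - 14*d - 24) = (d - 4)*(d + 2)*(d^2 + 5*d + 6) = (d - 4)*(d + 2)*(d + 3)*(d + 2)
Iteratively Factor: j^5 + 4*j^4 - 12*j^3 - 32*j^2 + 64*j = (j)*(j^4 + 4*j^3 - 12*j^2 - 32*j + 64) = j*(j - 2)*(j^3 + 6*j^2 - 32) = j*(j - 2)*(j + 4)*(j^2 + 2*j - 8) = j*(j - 2)*(j + 4)^2*(j - 2)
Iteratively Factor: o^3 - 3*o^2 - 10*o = (o + 2)*(o^2 - 5*o) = o*(o + 2)*(o - 5)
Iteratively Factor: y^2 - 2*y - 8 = (y - 4)*(y + 2)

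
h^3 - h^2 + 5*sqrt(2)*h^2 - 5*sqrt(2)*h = h*(h - 1)*(h + 5*sqrt(2))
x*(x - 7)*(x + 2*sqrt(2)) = x^3 - 7*x^2 + 2*sqrt(2)*x^2 - 14*sqrt(2)*x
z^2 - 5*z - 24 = (z - 8)*(z + 3)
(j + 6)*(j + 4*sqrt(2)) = j^2 + 4*sqrt(2)*j + 6*j + 24*sqrt(2)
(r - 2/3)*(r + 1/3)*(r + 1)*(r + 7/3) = r^4 + 3*r^3 + r^2 - 41*r/27 - 14/27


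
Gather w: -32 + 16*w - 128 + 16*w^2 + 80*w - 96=16*w^2 + 96*w - 256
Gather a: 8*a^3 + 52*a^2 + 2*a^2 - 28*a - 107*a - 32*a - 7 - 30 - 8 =8*a^3 + 54*a^2 - 167*a - 45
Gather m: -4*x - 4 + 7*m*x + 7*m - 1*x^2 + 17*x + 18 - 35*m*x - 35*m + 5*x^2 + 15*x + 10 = m*(-28*x - 28) + 4*x^2 + 28*x + 24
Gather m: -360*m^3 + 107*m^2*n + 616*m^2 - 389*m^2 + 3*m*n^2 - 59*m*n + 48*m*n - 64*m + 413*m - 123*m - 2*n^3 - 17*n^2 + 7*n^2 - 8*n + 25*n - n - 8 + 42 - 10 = -360*m^3 + m^2*(107*n + 227) + m*(3*n^2 - 11*n + 226) - 2*n^3 - 10*n^2 + 16*n + 24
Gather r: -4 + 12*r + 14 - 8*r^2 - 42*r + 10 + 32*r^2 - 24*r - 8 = 24*r^2 - 54*r + 12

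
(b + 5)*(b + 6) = b^2 + 11*b + 30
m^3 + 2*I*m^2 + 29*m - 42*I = (m - 3*I)*(m - 2*I)*(m + 7*I)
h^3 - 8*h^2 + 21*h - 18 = (h - 3)^2*(h - 2)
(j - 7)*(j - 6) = j^2 - 13*j + 42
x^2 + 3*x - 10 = (x - 2)*(x + 5)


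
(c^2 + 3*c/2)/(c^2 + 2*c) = (c + 3/2)/(c + 2)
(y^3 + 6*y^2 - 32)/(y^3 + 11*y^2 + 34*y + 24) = (y^2 + 2*y - 8)/(y^2 + 7*y + 6)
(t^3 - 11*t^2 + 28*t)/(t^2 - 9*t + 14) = t*(t - 4)/(t - 2)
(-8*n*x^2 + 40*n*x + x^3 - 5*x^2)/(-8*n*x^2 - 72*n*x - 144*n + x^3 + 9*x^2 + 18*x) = x*(x - 5)/(x^2 + 9*x + 18)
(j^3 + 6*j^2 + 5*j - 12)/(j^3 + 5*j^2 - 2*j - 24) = (j - 1)/(j - 2)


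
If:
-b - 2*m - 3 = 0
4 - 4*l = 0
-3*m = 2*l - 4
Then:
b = -13/3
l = 1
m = 2/3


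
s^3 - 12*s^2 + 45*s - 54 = (s - 6)*(s - 3)^2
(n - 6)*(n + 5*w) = n^2 + 5*n*w - 6*n - 30*w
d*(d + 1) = d^2 + d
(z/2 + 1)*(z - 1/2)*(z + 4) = z^3/2 + 11*z^2/4 + 5*z/2 - 2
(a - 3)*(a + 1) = a^2 - 2*a - 3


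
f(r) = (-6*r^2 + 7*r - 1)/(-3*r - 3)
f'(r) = (7 - 12*r)/(-3*r - 3) + 3*(-6*r^2 + 7*r - 1)/(-3*r - 3)^2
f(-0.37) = 2.33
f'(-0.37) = -9.76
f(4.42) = 5.37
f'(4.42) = 1.84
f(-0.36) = 2.24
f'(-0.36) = -9.39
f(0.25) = -0.10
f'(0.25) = -0.99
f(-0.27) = 1.52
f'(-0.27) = -6.76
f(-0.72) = 10.89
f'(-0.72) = -57.52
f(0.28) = -0.13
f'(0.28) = -0.85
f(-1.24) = -26.26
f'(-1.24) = -79.02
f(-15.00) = -34.67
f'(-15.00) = 1.98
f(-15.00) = -34.67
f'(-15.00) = 1.98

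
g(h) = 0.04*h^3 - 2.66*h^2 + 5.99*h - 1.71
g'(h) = 0.12*h^2 - 5.32*h + 5.99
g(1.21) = 1.71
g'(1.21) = -0.27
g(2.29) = -1.46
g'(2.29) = -5.56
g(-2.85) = -41.31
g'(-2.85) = 22.13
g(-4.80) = -96.17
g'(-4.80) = 34.29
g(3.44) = -10.95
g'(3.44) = -10.89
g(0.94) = 1.60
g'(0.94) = 1.10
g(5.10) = -35.04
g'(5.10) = -18.02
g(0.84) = 1.47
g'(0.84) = 1.61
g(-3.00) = -44.70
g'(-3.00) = 23.03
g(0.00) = -1.71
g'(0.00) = 5.99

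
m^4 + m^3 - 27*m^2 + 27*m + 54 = (m - 3)^2*(m + 1)*(m + 6)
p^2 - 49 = (p - 7)*(p + 7)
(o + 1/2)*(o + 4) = o^2 + 9*o/2 + 2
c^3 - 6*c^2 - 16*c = c*(c - 8)*(c + 2)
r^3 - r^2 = r^2*(r - 1)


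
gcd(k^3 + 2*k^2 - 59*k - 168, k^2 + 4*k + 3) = k + 3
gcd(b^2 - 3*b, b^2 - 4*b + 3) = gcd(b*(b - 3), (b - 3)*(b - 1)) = b - 3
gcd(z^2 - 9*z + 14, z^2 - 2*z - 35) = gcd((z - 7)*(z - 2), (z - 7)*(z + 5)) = z - 7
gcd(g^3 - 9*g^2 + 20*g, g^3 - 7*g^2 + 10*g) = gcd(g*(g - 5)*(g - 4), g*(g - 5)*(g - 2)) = g^2 - 5*g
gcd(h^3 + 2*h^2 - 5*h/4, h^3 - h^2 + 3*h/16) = h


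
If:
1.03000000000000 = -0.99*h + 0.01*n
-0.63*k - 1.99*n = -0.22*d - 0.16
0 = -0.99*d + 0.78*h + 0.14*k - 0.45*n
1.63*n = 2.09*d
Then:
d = -0.37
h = -1.05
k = 1.64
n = -0.48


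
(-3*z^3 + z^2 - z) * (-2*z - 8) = 6*z^4 + 22*z^3 - 6*z^2 + 8*z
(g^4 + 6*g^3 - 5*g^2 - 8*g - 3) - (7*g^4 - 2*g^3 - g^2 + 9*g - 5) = -6*g^4 + 8*g^3 - 4*g^2 - 17*g + 2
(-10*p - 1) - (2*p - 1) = -12*p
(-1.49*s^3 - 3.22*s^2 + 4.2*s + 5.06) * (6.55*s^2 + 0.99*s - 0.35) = -9.7595*s^5 - 22.5661*s^4 + 24.8437*s^3 + 38.428*s^2 + 3.5394*s - 1.771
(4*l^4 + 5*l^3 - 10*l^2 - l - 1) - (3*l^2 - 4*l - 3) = 4*l^4 + 5*l^3 - 13*l^2 + 3*l + 2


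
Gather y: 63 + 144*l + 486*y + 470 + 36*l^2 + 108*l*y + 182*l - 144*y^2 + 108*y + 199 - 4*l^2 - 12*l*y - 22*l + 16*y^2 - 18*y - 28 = 32*l^2 + 304*l - 128*y^2 + y*(96*l + 576) + 704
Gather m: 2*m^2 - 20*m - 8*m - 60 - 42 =2*m^2 - 28*m - 102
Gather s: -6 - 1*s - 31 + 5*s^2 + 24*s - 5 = 5*s^2 + 23*s - 42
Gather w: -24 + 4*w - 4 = 4*w - 28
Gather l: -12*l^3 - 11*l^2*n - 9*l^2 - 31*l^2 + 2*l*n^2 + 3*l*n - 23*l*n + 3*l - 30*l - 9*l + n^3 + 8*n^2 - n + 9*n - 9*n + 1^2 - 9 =-12*l^3 + l^2*(-11*n - 40) + l*(2*n^2 - 20*n - 36) + n^3 + 8*n^2 - n - 8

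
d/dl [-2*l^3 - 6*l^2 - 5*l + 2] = -6*l^2 - 12*l - 5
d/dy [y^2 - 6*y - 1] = 2*y - 6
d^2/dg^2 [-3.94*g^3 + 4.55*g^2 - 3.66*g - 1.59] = 9.1 - 23.64*g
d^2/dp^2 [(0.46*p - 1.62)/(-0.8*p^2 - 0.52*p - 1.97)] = (-(0.46*p - 1.62)*(1.6*p + 0.52)*(3.2*p + 1.04) + (2.208*p - 2.1136)*(0.8*p^2 + 0.52*p + 1.97))/(0.8*p^2 + 0.52*p + 1.97)^3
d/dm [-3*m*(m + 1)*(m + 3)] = -9*m^2 - 24*m - 9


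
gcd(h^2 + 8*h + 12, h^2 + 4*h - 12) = h + 6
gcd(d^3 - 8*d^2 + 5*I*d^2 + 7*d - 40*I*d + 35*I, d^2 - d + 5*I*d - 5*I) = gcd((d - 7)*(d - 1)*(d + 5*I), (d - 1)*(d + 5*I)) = d^2 + d*(-1 + 5*I) - 5*I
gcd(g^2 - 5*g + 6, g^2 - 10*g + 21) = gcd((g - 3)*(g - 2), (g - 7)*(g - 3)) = g - 3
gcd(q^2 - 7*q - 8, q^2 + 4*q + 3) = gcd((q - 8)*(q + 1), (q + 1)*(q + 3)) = q + 1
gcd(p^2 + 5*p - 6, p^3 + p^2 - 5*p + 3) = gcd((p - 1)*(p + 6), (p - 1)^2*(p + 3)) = p - 1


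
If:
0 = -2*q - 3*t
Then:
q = -3*t/2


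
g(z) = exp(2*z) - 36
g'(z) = 2*exp(2*z)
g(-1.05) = -35.88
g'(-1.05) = 0.24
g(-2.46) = -35.99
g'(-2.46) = 0.01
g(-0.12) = -35.21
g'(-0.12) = 1.57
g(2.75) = 208.69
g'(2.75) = 489.38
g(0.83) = -30.74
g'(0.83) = 10.52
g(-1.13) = -35.90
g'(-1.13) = 0.21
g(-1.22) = -35.91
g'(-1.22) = 0.17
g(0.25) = -34.35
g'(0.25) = 3.30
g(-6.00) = -36.00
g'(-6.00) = 0.00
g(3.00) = 367.43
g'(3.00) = 806.86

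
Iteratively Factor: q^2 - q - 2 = (q - 2)*(q + 1)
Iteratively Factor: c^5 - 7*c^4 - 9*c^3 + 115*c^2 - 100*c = (c + 4)*(c^4 - 11*c^3 + 35*c^2 - 25*c) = (c - 1)*(c + 4)*(c^3 - 10*c^2 + 25*c) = c*(c - 1)*(c + 4)*(c^2 - 10*c + 25) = c*(c - 5)*(c - 1)*(c + 4)*(c - 5)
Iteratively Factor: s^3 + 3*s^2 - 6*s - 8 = (s + 1)*(s^2 + 2*s - 8) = (s - 2)*(s + 1)*(s + 4)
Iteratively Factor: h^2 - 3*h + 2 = (h - 2)*(h - 1)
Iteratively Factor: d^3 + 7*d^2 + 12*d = (d)*(d^2 + 7*d + 12) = d*(d + 4)*(d + 3)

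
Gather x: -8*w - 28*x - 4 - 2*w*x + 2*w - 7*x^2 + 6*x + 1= -6*w - 7*x^2 + x*(-2*w - 22) - 3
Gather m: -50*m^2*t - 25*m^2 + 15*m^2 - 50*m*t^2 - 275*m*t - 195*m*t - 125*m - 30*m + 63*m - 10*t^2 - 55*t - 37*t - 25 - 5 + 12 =m^2*(-50*t - 10) + m*(-50*t^2 - 470*t - 92) - 10*t^2 - 92*t - 18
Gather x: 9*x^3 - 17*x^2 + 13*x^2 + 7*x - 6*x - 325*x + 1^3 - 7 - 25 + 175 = 9*x^3 - 4*x^2 - 324*x + 144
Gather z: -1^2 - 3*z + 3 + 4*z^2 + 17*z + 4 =4*z^2 + 14*z + 6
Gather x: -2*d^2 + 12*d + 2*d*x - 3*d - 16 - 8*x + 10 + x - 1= -2*d^2 + 9*d + x*(2*d - 7) - 7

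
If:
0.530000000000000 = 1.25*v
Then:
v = 0.42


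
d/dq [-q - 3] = -1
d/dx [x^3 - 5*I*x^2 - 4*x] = 3*x^2 - 10*I*x - 4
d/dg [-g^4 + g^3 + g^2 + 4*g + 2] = -4*g^3 + 3*g^2 + 2*g + 4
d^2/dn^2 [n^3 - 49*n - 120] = 6*n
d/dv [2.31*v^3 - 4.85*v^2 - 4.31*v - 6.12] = 6.93*v^2 - 9.7*v - 4.31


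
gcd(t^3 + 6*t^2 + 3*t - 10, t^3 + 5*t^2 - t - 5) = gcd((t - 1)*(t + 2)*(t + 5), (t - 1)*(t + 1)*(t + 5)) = t^2 + 4*t - 5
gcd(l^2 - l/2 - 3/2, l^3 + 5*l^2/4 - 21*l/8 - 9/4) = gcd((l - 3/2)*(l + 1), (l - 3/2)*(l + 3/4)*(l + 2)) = l - 3/2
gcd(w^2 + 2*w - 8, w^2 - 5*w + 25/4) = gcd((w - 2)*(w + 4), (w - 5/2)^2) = 1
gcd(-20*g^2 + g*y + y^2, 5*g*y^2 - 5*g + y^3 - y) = 5*g + y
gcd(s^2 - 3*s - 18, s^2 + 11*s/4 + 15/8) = 1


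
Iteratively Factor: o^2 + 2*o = (o + 2)*(o)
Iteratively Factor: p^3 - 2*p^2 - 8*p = (p)*(p^2 - 2*p - 8) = p*(p - 4)*(p + 2)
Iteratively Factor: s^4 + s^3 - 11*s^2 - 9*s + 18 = (s + 2)*(s^3 - s^2 - 9*s + 9) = (s - 1)*(s + 2)*(s^2 - 9) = (s - 3)*(s - 1)*(s + 2)*(s + 3)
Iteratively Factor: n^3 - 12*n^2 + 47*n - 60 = (n - 3)*(n^2 - 9*n + 20) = (n - 5)*(n - 3)*(n - 4)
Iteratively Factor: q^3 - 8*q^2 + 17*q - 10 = (q - 5)*(q^2 - 3*q + 2) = (q - 5)*(q - 1)*(q - 2)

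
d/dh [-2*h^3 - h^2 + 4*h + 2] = -6*h^2 - 2*h + 4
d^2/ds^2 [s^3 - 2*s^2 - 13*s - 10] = 6*s - 4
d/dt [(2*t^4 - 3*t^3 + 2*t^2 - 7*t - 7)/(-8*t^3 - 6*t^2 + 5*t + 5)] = t*(-16*t^5 - 24*t^4 + 64*t^3 - 102*t^2 - 245*t - 64)/(64*t^6 + 96*t^5 - 44*t^4 - 140*t^3 - 35*t^2 + 50*t + 25)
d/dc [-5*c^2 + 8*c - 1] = 8 - 10*c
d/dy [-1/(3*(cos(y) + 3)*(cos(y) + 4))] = -(2*cos(y) + 7)*sin(y)/(3*(cos(y) + 3)^2*(cos(y) + 4)^2)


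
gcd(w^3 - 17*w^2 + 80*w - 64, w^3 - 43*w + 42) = w - 1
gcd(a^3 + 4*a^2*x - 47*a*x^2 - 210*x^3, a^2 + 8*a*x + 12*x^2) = a + 6*x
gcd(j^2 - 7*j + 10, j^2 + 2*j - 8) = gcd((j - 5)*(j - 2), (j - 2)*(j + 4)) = j - 2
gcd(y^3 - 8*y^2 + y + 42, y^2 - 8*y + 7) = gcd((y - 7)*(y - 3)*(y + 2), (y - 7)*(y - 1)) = y - 7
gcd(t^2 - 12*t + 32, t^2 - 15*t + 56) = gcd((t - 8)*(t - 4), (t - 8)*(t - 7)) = t - 8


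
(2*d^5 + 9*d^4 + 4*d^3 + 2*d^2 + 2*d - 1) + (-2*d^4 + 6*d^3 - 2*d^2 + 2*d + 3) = 2*d^5 + 7*d^4 + 10*d^3 + 4*d + 2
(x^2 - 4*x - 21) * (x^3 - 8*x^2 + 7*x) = x^5 - 12*x^4 + 18*x^3 + 140*x^2 - 147*x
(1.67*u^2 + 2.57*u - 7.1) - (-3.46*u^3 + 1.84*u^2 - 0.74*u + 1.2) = 3.46*u^3 - 0.17*u^2 + 3.31*u - 8.3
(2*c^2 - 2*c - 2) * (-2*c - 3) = -4*c^3 - 2*c^2 + 10*c + 6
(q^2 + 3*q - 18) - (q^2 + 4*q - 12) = -q - 6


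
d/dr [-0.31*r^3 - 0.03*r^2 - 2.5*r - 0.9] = -0.93*r^2 - 0.06*r - 2.5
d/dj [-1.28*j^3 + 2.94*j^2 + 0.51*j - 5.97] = -3.84*j^2 + 5.88*j + 0.51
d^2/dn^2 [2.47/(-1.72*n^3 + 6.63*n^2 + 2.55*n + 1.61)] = ((25.4904*n - 32.7522)*(-1.72*n^3 + 6.63*n^2 + 2.55*n + 1.61) + 2.47*(-10.32*n^2 + 26.52*n + 5.1)*(-5.16*n^2 + 13.26*n + 2.55))/(-1.72*n^3 + 6.63*n^2 + 2.55*n + 1.61)^3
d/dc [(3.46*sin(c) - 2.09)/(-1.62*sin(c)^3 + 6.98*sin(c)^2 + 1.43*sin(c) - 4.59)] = (11.2104*sin(c)^3 - 34.3082*sin(c)^2 + 29.1764*sin(c) - 12.8927)*cos(c)/(2.6244*sin(c)^6 - 22.6152*sin(c)^5 + 44.0872*sin(c)^4 + 34.8344*sin(c)^3 - 62.0315*sin(c)^2 - 13.1274*sin(c) + 21.0681)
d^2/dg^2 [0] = 0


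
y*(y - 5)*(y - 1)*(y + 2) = y^4 - 4*y^3 - 7*y^2 + 10*y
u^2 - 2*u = u*(u - 2)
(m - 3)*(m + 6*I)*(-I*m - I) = -I*m^3 + 6*m^2 + 2*I*m^2 - 12*m + 3*I*m - 18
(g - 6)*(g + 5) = g^2 - g - 30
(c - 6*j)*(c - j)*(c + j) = c^3 - 6*c^2*j - c*j^2 + 6*j^3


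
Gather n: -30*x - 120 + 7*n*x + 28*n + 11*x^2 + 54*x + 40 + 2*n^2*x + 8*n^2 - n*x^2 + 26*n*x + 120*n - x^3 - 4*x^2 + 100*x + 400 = n^2*(2*x + 8) + n*(-x^2 + 33*x + 148) - x^3 + 7*x^2 + 124*x + 320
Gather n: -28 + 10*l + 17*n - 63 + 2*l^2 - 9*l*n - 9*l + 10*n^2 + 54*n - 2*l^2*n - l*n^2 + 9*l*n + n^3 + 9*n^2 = 2*l^2 + l + n^3 + n^2*(19 - l) + n*(71 - 2*l^2) - 91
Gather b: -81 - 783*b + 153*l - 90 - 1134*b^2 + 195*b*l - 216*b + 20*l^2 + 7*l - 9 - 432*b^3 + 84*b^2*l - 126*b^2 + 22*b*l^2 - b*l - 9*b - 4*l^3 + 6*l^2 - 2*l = -432*b^3 + b^2*(84*l - 1260) + b*(22*l^2 + 194*l - 1008) - 4*l^3 + 26*l^2 + 158*l - 180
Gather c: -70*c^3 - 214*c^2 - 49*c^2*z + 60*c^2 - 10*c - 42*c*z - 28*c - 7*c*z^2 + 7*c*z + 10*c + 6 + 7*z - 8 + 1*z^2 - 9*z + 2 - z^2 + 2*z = -70*c^3 + c^2*(-49*z - 154) + c*(-7*z^2 - 35*z - 28)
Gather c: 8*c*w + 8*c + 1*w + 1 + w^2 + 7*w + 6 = c*(8*w + 8) + w^2 + 8*w + 7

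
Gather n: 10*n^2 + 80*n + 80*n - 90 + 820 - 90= 10*n^2 + 160*n + 640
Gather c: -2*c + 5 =5 - 2*c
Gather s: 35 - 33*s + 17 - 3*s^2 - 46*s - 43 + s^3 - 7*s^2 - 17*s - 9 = s^3 - 10*s^2 - 96*s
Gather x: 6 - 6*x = 6 - 6*x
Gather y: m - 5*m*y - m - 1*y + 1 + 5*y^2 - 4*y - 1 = 5*y^2 + y*(-5*m - 5)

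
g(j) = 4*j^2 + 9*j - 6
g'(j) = 8*j + 9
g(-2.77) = -0.24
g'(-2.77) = -13.16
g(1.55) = 17.56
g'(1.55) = 21.40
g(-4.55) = 35.86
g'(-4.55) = -27.40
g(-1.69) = -9.79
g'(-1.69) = -4.52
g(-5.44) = 63.41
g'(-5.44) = -34.52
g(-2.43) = -4.25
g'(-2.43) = -10.44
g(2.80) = 50.56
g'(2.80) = 31.40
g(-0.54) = -9.69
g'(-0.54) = 4.68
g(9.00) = 399.00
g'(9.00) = 81.00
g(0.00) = -6.00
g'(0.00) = 9.00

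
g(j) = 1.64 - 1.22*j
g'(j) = -1.22000000000000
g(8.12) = -8.27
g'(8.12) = -1.22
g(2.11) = -0.93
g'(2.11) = -1.22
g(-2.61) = 4.82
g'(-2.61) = -1.22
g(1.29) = 0.07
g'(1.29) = -1.22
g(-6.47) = 9.53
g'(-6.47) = -1.22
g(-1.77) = 3.80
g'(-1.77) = -1.22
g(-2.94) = 5.23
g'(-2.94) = -1.22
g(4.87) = -4.30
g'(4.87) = -1.22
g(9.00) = -9.34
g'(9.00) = -1.22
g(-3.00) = 5.30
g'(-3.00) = -1.22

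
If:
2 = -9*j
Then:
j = -2/9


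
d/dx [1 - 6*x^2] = -12*x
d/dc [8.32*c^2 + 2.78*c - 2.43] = 16.64*c + 2.78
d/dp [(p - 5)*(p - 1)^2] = (p - 1)*(3*p - 11)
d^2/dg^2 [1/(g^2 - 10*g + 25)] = 6/(g^4 - 20*g^3 + 150*g^2 - 500*g + 625)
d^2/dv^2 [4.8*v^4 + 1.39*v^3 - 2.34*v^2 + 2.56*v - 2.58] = 57.6*v^2 + 8.34*v - 4.68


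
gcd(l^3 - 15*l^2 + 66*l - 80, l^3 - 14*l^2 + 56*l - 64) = l^2 - 10*l + 16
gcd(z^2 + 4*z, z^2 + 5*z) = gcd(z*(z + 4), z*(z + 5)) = z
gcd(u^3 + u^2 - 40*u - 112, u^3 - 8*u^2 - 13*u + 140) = u^2 - 3*u - 28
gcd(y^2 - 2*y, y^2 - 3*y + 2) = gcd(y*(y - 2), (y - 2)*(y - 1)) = y - 2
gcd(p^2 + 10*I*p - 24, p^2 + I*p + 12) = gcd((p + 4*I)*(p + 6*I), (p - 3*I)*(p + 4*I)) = p + 4*I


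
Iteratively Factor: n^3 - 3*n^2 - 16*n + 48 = (n - 3)*(n^2 - 16) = (n - 3)*(n + 4)*(n - 4)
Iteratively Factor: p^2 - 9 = (p - 3)*(p + 3)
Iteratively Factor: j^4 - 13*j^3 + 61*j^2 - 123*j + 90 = (j - 5)*(j^3 - 8*j^2 + 21*j - 18) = (j - 5)*(j - 3)*(j^2 - 5*j + 6) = (j - 5)*(j - 3)*(j - 2)*(j - 3)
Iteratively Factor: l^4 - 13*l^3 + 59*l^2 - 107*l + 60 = (l - 1)*(l^3 - 12*l^2 + 47*l - 60) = (l - 4)*(l - 1)*(l^2 - 8*l + 15) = (l - 4)*(l - 3)*(l - 1)*(l - 5)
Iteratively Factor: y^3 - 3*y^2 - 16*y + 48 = (y + 4)*(y^2 - 7*y + 12) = (y - 3)*(y + 4)*(y - 4)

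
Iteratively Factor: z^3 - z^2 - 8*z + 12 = (z + 3)*(z^2 - 4*z + 4) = (z - 2)*(z + 3)*(z - 2)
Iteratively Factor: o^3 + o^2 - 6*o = (o + 3)*(o^2 - 2*o) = (o - 2)*(o + 3)*(o)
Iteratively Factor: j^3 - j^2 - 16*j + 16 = (j - 4)*(j^2 + 3*j - 4) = (j - 4)*(j - 1)*(j + 4)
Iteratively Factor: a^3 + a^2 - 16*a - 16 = (a + 4)*(a^2 - 3*a - 4) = (a - 4)*(a + 4)*(a + 1)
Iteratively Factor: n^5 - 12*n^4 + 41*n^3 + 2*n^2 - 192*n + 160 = (n - 5)*(n^4 - 7*n^3 + 6*n^2 + 32*n - 32) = (n - 5)*(n - 1)*(n^3 - 6*n^2 + 32) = (n - 5)*(n - 1)*(n + 2)*(n^2 - 8*n + 16) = (n - 5)*(n - 4)*(n - 1)*(n + 2)*(n - 4)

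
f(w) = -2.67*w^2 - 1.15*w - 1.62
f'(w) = -5.34*w - 1.15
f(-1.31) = -4.70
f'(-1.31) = 5.85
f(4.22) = -54.02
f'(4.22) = -23.68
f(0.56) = -3.10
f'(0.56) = -4.14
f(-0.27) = -1.50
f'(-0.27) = 0.29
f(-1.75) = -7.78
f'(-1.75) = 8.20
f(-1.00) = -3.14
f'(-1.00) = 4.19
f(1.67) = -10.99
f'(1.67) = -10.07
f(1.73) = -11.60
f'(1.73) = -10.39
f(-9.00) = -207.54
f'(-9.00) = 46.91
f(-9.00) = -207.54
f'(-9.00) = 46.91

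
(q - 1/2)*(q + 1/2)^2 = q^3 + q^2/2 - q/4 - 1/8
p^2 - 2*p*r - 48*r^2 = (p - 8*r)*(p + 6*r)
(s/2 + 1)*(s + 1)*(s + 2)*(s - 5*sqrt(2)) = s^4/2 - 5*sqrt(2)*s^3/2 + 5*s^3/2 - 25*sqrt(2)*s^2/2 + 4*s^2 - 20*sqrt(2)*s + 2*s - 10*sqrt(2)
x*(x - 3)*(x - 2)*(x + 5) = x^4 - 19*x^2 + 30*x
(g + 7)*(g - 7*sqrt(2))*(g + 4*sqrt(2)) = g^3 - 3*sqrt(2)*g^2 + 7*g^2 - 56*g - 21*sqrt(2)*g - 392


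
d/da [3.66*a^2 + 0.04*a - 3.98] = 7.32*a + 0.04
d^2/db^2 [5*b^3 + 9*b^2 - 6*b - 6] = 30*b + 18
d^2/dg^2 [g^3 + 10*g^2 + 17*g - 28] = 6*g + 20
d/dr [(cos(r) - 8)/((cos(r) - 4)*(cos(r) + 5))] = (cos(r)^2 - 16*cos(r) + 12)*sin(r)/((cos(r) - 4)^2*(cos(r) + 5)^2)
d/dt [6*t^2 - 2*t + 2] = 12*t - 2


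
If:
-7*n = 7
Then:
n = -1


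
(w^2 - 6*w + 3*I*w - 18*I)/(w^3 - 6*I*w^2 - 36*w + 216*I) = (w + 3*I)/(w^2 + 6*w*(1 - I) - 36*I)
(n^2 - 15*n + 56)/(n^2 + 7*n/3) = 3*(n^2 - 15*n + 56)/(n*(3*n + 7))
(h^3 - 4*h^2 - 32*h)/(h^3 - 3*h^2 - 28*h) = (h - 8)/(h - 7)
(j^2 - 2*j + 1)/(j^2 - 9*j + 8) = (j - 1)/(j - 8)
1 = 1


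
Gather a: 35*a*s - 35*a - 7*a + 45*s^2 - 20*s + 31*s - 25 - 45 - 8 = a*(35*s - 42) + 45*s^2 + 11*s - 78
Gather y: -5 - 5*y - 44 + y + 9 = -4*y - 40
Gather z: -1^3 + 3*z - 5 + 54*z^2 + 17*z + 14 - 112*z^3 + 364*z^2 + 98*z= -112*z^3 + 418*z^2 + 118*z + 8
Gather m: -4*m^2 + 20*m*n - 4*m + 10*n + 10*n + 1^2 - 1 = -4*m^2 + m*(20*n - 4) + 20*n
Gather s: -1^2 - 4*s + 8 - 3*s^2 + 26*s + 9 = -3*s^2 + 22*s + 16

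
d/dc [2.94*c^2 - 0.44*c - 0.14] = 5.88*c - 0.44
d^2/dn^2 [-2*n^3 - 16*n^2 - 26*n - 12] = -12*n - 32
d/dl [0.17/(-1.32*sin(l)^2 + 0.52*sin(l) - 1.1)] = (0.4488*sin(l) - 0.0884)*cos(l)/(1.32*sin(l)^2 - 0.52*sin(l) + 1.1)^2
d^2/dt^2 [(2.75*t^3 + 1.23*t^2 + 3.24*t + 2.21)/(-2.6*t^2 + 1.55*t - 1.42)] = (-2.8421709430404e-14*t^5 + 1.06581410364015e-14*t^4 - 46.62635*t^3 - 26.07414*t^2 + 91.93968*t - 13.523234)/(17.576*t^6 - 31.434*t^5 + 47.5371*t^4 - 38.059475*t^3 + 25.96257*t^2 - 9.37626*t + 2.863288)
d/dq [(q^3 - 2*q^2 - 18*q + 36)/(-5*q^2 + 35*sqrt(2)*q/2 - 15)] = 2*((4*q - 7*sqrt(2))*(q^3 - 2*q^2 - 18*q + 36) + (-3*q^2 + 4*q + 18)*(2*q^2 - 7*sqrt(2)*q + 6))/(5*(2*q^2 - 7*sqrt(2)*q + 6)^2)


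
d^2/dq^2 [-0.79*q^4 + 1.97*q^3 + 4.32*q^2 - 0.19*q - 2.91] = -9.48*q^2 + 11.82*q + 8.64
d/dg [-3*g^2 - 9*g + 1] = -6*g - 9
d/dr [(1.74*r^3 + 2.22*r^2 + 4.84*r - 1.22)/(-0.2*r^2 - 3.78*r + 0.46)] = (-0.348*r^4 - 13.1544*r^3 - 5.0224*r^2 + 1.5544*r - 2.3852)/(0.04*r^4 + 1.512*r^3 + 14.1044*r^2 - 3.4776*r + 0.2116)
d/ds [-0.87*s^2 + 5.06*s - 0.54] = 5.06 - 1.74*s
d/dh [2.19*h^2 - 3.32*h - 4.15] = 4.38*h - 3.32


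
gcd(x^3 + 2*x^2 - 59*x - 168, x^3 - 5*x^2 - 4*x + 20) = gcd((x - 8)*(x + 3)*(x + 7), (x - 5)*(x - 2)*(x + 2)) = 1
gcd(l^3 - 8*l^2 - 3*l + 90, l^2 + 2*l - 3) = l + 3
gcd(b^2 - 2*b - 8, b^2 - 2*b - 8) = b^2 - 2*b - 8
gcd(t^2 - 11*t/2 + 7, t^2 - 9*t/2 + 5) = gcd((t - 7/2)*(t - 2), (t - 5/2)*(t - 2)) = t - 2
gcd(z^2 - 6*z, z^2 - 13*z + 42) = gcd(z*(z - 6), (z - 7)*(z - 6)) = z - 6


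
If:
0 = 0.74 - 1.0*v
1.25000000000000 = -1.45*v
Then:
No Solution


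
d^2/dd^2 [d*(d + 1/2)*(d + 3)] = 6*d + 7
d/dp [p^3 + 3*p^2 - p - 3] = 3*p^2 + 6*p - 1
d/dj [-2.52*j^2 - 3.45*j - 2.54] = -5.04*j - 3.45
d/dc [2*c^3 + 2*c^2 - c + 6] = 6*c^2 + 4*c - 1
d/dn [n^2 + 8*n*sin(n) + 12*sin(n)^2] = 8*n*cos(n) + 2*n + 8*sin(n) + 12*sin(2*n)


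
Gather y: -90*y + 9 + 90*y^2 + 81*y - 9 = 90*y^2 - 9*y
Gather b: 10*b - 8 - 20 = 10*b - 28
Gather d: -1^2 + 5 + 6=10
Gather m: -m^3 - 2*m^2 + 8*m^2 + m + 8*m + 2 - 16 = -m^3 + 6*m^2 + 9*m - 14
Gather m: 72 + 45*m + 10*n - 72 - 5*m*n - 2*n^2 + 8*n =m*(45 - 5*n) - 2*n^2 + 18*n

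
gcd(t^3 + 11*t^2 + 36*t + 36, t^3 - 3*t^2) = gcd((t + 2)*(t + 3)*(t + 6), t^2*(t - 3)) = 1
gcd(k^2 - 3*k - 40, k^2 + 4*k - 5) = k + 5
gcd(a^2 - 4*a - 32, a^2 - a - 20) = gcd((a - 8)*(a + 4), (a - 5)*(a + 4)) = a + 4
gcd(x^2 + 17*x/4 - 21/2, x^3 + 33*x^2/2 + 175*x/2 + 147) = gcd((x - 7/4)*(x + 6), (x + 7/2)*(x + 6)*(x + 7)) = x + 6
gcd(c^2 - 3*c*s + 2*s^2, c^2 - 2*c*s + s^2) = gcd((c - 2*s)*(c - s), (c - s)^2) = -c + s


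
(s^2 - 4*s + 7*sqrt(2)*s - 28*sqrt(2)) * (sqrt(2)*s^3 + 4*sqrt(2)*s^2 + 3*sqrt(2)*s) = sqrt(2)*s^5 + 14*s^4 - 13*sqrt(2)*s^3 - 182*s^2 - 12*sqrt(2)*s^2 - 168*s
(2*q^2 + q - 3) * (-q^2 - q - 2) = -2*q^4 - 3*q^3 - 2*q^2 + q + 6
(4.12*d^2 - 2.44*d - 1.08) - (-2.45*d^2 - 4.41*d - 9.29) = 6.57*d^2 + 1.97*d + 8.21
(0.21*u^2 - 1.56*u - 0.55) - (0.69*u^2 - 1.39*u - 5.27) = -0.48*u^2 - 0.17*u + 4.72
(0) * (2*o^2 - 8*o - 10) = 0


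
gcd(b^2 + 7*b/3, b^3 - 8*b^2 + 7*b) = b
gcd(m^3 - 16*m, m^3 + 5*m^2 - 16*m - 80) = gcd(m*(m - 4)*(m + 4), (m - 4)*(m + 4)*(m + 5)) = m^2 - 16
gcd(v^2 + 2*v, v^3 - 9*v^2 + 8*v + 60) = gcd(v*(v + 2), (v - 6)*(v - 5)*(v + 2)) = v + 2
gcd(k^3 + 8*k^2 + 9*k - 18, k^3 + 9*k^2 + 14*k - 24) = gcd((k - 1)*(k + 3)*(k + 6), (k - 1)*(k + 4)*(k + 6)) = k^2 + 5*k - 6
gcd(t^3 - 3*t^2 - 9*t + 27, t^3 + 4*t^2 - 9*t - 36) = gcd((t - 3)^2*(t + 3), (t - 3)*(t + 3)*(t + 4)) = t^2 - 9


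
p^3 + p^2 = p^2*(p + 1)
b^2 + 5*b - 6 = (b - 1)*(b + 6)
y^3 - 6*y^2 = y^2*(y - 6)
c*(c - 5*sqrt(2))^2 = c^3 - 10*sqrt(2)*c^2 + 50*c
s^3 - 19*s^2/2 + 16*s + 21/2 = (s - 7)*(s - 3)*(s + 1/2)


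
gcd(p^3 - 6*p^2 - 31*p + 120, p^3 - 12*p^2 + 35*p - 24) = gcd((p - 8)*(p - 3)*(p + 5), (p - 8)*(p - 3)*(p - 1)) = p^2 - 11*p + 24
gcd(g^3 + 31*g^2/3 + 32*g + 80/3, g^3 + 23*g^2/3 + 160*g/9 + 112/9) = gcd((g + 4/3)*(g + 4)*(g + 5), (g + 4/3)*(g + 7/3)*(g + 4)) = g^2 + 16*g/3 + 16/3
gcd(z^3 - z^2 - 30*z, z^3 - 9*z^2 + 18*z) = z^2 - 6*z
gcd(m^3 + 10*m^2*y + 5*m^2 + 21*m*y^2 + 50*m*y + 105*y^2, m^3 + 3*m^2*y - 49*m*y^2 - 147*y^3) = m^2 + 10*m*y + 21*y^2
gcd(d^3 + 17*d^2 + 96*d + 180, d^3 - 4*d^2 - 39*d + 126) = d + 6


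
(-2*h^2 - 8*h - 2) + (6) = -2*h^2 - 8*h + 4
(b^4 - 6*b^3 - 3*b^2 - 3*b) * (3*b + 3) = 3*b^5 - 15*b^4 - 27*b^3 - 18*b^2 - 9*b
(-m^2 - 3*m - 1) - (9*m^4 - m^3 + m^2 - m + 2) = -9*m^4 + m^3 - 2*m^2 - 2*m - 3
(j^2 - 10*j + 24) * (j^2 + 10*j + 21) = j^4 - 55*j^2 + 30*j + 504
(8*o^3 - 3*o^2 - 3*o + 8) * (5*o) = 40*o^4 - 15*o^3 - 15*o^2 + 40*o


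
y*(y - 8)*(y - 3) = y^3 - 11*y^2 + 24*y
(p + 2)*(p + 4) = p^2 + 6*p + 8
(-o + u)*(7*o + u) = -7*o^2 + 6*o*u + u^2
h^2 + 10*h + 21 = (h + 3)*(h + 7)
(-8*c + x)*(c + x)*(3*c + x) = -24*c^3 - 29*c^2*x - 4*c*x^2 + x^3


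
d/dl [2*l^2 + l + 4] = 4*l + 1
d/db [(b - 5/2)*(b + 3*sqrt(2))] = 2*b - 5/2 + 3*sqrt(2)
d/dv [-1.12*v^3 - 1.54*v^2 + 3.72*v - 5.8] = -3.36*v^2 - 3.08*v + 3.72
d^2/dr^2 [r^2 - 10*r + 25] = 2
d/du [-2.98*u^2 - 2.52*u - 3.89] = -5.96*u - 2.52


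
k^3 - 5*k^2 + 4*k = k*(k - 4)*(k - 1)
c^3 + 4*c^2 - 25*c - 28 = (c - 4)*(c + 1)*(c + 7)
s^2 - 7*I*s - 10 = (s - 5*I)*(s - 2*I)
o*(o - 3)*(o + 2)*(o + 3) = o^4 + 2*o^3 - 9*o^2 - 18*o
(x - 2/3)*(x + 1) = x^2 + x/3 - 2/3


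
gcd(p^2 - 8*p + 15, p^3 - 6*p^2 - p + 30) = p^2 - 8*p + 15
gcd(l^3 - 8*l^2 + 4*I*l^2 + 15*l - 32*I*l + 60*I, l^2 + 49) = 1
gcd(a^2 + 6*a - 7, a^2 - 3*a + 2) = a - 1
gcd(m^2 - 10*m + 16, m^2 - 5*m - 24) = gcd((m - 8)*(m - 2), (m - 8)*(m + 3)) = m - 8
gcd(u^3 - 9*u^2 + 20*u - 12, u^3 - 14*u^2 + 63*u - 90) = u - 6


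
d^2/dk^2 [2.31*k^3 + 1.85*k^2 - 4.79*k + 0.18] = 13.86*k + 3.7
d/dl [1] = 0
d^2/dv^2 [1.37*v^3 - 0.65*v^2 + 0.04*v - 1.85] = 8.22*v - 1.3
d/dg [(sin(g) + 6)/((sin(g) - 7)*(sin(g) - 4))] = (-12*sin(g) + cos(g)^2 + 93)*cos(g)/((sin(g) - 7)^2*(sin(g) - 4)^2)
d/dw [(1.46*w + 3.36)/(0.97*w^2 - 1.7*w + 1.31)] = (-1.4162*w^2 - 6.5184*w + 7.6246)/(0.9409*w^4 - 3.298*w^3 + 5.4314*w^2 - 4.454*w + 1.7161)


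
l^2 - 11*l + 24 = (l - 8)*(l - 3)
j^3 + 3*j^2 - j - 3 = (j - 1)*(j + 1)*(j + 3)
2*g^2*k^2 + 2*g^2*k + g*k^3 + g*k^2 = k*(2*g + k)*(g*k + g)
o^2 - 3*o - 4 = (o - 4)*(o + 1)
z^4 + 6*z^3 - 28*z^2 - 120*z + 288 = (z - 4)*(z - 2)*(z + 6)^2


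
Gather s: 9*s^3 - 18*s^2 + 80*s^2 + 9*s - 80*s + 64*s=9*s^3 + 62*s^2 - 7*s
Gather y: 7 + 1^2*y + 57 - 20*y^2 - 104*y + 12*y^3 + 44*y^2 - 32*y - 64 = 12*y^3 + 24*y^2 - 135*y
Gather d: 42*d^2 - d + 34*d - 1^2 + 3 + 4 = 42*d^2 + 33*d + 6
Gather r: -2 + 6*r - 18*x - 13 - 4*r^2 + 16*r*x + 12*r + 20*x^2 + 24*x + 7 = -4*r^2 + r*(16*x + 18) + 20*x^2 + 6*x - 8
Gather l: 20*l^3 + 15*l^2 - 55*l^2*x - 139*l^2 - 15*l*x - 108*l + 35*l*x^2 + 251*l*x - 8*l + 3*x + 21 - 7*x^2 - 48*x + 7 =20*l^3 + l^2*(-55*x - 124) + l*(35*x^2 + 236*x - 116) - 7*x^2 - 45*x + 28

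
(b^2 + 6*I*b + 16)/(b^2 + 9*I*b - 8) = (b - 2*I)/(b + I)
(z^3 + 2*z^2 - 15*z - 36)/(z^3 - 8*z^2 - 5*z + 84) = (z + 3)/(z - 7)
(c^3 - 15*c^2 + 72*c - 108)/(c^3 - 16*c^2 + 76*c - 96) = (c^2 - 9*c + 18)/(c^2 - 10*c + 16)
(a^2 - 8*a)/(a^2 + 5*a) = (a - 8)/(a + 5)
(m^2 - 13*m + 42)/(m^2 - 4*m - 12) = (m - 7)/(m + 2)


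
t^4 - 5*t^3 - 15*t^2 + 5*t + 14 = (t - 7)*(t - 1)*(t + 1)*(t + 2)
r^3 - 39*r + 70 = (r - 5)*(r - 2)*(r + 7)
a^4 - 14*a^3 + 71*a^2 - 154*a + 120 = (a - 5)*(a - 4)*(a - 3)*(a - 2)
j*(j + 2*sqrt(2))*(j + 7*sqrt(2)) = j^3 + 9*sqrt(2)*j^2 + 28*j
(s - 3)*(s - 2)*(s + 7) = s^3 + 2*s^2 - 29*s + 42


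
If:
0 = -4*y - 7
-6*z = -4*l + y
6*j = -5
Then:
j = -5/6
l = 3*z/2 - 7/16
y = -7/4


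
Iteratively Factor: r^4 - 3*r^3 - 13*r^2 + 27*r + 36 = (r - 3)*(r^3 - 13*r - 12) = (r - 3)*(r + 1)*(r^2 - r - 12) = (r - 3)*(r + 1)*(r + 3)*(r - 4)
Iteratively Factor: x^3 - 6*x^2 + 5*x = (x)*(x^2 - 6*x + 5) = x*(x - 1)*(x - 5)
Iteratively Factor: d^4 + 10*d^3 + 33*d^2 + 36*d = (d + 3)*(d^3 + 7*d^2 + 12*d) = d*(d + 3)*(d^2 + 7*d + 12) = d*(d + 3)*(d + 4)*(d + 3)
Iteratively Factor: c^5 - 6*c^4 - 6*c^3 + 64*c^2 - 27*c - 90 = (c + 1)*(c^4 - 7*c^3 + c^2 + 63*c - 90) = (c - 3)*(c + 1)*(c^3 - 4*c^2 - 11*c + 30) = (c - 5)*(c - 3)*(c + 1)*(c^2 + c - 6) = (c - 5)*(c - 3)*(c + 1)*(c + 3)*(c - 2)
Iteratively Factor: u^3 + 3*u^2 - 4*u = (u + 4)*(u^2 - u) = (u - 1)*(u + 4)*(u)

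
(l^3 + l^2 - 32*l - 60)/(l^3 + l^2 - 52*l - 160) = (l^2 - 4*l - 12)/(l^2 - 4*l - 32)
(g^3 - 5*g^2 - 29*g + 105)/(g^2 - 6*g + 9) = (g^2 - 2*g - 35)/(g - 3)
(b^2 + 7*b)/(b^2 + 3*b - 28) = b/(b - 4)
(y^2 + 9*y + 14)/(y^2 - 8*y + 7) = (y^2 + 9*y + 14)/(y^2 - 8*y + 7)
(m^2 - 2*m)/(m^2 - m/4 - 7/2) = 4*m/(4*m + 7)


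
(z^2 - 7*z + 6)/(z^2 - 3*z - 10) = (-z^2 + 7*z - 6)/(-z^2 + 3*z + 10)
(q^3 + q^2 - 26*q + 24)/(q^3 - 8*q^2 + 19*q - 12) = (q + 6)/(q - 3)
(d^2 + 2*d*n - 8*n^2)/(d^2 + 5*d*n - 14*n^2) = (d + 4*n)/(d + 7*n)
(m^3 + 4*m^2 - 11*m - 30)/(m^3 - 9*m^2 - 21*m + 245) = (m^2 - m - 6)/(m^2 - 14*m + 49)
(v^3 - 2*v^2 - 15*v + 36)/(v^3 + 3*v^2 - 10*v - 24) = (v - 3)/(v + 2)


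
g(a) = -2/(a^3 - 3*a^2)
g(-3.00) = 0.04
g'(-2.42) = 0.06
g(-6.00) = 0.01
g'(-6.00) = 0.00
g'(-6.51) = 0.00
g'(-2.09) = 0.10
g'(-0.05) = 10577.80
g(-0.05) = 262.30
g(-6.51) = 0.00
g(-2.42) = 0.06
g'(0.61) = -6.43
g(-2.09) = 0.09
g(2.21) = 0.52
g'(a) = -2*(-3*a^2 + 6*a)/(a^3 - 3*a^2)^2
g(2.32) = 0.55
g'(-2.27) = 0.08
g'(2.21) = 0.19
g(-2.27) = 0.07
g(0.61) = 2.25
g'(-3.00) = 0.03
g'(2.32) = 0.33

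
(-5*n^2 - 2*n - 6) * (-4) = 20*n^2 + 8*n + 24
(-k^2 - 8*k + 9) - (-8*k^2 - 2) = 7*k^2 - 8*k + 11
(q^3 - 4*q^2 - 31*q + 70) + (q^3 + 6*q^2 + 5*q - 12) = 2*q^3 + 2*q^2 - 26*q + 58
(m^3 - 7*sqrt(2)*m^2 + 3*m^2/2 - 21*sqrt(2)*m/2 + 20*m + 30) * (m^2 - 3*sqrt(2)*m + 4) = m^5 - 10*sqrt(2)*m^4 + 3*m^4/2 - 15*sqrt(2)*m^3 + 66*m^3 - 88*sqrt(2)*m^2 + 99*m^2 - 132*sqrt(2)*m + 80*m + 120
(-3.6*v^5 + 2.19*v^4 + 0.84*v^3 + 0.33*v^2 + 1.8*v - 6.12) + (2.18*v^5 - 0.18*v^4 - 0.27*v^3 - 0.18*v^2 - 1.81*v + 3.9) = -1.42*v^5 + 2.01*v^4 + 0.57*v^3 + 0.15*v^2 - 0.01*v - 2.22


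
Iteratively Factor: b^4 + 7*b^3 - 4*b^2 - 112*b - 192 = (b + 3)*(b^3 + 4*b^2 - 16*b - 64) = (b - 4)*(b + 3)*(b^2 + 8*b + 16) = (b - 4)*(b + 3)*(b + 4)*(b + 4)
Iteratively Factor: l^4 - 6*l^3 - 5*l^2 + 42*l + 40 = (l + 1)*(l^3 - 7*l^2 + 2*l + 40) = (l - 5)*(l + 1)*(l^2 - 2*l - 8) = (l - 5)*(l + 1)*(l + 2)*(l - 4)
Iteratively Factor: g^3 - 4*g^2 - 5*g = (g)*(g^2 - 4*g - 5) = g*(g - 5)*(g + 1)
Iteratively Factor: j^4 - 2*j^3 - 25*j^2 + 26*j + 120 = (j + 2)*(j^3 - 4*j^2 - 17*j + 60) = (j - 5)*(j + 2)*(j^2 + j - 12) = (j - 5)*(j + 2)*(j + 4)*(j - 3)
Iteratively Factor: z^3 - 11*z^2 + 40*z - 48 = (z - 4)*(z^2 - 7*z + 12) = (z - 4)^2*(z - 3)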